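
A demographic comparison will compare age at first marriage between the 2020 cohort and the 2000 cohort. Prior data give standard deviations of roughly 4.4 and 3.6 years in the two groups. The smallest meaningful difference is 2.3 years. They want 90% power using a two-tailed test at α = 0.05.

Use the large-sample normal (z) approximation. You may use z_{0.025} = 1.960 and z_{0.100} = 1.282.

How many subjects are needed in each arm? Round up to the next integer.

n = (z_{α/2} + z_β)² · (σ₁² + σ₂²) / δ²
  = (1.960 + 1.282)² · (4.4² + 3.6² = 32.32) / 2.3²
  = 10.5106 · 32.32 / 5.29
  = 64.22
Round up → n = 65 per group.

n = 65 per group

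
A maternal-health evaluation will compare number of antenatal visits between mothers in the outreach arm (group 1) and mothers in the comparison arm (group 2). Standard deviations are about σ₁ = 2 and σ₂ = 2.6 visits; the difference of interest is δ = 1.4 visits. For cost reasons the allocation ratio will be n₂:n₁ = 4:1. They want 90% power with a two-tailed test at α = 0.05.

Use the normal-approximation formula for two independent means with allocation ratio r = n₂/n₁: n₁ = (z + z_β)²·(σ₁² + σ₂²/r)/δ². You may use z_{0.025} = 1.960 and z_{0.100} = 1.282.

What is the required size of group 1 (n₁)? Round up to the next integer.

n₁ = 31

n₁ = (z_{α/2} + z_β)² · (σ₁² + σ₂²/r) / δ²
   = (1.960 + 1.282)² · (2² + 2.6²/4) / 1.4²
   = 10.5106 · (4 + 1.69) / 1.96
   = 10.5106 · 5.69 / 1.96
   = 30.51
Round up → n₁ = 31; n₂ = r·n₁ = 4 × 31 = 124.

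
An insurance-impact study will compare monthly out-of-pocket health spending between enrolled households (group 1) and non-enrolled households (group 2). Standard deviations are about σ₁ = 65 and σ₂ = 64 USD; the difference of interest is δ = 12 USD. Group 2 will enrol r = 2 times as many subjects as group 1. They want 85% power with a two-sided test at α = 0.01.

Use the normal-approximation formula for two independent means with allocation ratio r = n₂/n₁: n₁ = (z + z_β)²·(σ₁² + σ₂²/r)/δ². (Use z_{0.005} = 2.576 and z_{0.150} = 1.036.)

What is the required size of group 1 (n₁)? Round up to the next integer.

n₁ = (z_{α/2} + z_β)² · (σ₁² + σ₂²/r) / δ²
   = (2.576 + 1.036)² · (65² + 64²/2) / 12²
   = 13.0465 · (4225 + 2048) / 144
   = 13.0465 · 6273 / 144
   = 568.34
Round up → n₁ = 569; n₂ = r·n₁ = 2 × 569 = 1138.

n₁ = 569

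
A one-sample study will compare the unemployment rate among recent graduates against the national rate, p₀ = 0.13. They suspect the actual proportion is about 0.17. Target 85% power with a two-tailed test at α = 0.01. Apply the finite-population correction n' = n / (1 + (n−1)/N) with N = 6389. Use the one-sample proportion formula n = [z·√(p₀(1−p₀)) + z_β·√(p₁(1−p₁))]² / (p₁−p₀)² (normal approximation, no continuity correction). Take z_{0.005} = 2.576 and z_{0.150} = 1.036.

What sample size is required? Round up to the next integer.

n = [z_{α/2}·√(p₀q₀) + z_β·√(p₁q₁)]² / (p₁ − p₀)²
  = [2.576·√(0.13·0.87) + 1.036·√(0.17·0.83)]² / (0.04)²
  = [2.576·0.3363 + 1.036·0.3756]² / 0.0016
  = [1.2555]² / 0.0016
  = 985.13
Finite-population correction (N = 6389): 985.13 / (1 + (985.13 − 1)/6389) = 853.64.
Round up → n = 854.

n = 854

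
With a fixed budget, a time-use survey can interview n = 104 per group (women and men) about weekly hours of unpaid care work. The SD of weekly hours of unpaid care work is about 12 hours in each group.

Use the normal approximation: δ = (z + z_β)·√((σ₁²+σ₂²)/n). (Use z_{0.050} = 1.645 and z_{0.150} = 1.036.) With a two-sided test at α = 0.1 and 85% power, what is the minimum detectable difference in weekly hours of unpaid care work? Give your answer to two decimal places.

Minimum detectable difference ≈ 4.46 hours

δ = (z_{α/2} + z_β) · √((σ₁²+σ₂²)/n)
  = (1.645 + 1.036) · √(288/104)
  = 2.681 · √2.7692
  = 2.681 · 1.6641
  = 4.4615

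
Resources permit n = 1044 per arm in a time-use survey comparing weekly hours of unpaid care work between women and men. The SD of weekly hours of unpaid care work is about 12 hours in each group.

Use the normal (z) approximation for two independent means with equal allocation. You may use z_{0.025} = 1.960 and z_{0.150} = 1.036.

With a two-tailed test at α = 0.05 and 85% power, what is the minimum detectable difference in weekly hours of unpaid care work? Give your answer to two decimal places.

δ = (z_{α/2} + z_β) · √((σ₁²+σ₂²)/n)
  = (1.960 + 1.036) · √(288/1044)
  = 2.996 · √0.27586
  = 2.996 · 0.5252
  = 1.5736

Minimum detectable difference ≈ 1.57 hours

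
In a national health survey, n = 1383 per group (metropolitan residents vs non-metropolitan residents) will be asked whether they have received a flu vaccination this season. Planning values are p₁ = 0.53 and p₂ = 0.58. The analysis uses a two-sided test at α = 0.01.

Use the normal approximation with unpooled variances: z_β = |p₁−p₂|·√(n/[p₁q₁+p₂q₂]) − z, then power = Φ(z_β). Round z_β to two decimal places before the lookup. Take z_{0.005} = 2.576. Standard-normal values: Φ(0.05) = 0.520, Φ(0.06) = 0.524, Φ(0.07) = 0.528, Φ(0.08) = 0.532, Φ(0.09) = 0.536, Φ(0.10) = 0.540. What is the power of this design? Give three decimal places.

z_β = |p₁−p₂|·√(n/[p₁q₁+p₂q₂]) − z_{α/2}
    = 0.05 · √(1383/0.4927) − 2.576
    = 0.05 · 52.9810 − 2.576
    = 2.6490 − 2.576 = 0.0730 → 0.07
Power = Φ(0.07) = 0.528.

Power ≈ 0.528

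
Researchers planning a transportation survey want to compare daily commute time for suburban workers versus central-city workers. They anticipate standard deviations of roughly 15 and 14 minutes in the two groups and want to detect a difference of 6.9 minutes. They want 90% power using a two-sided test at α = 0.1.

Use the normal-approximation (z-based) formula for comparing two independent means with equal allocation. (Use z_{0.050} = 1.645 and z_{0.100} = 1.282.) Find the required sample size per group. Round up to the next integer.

n = 76 per group

n = (z_{α/2} + z_β)² · (σ₁² + σ₂²) / δ²
  = (1.645 + 1.282)² · (15² + 14² = 421) / 6.9²
  = 8.5673 · 421 / 47.61
  = 75.76
Round up → n = 76 per group.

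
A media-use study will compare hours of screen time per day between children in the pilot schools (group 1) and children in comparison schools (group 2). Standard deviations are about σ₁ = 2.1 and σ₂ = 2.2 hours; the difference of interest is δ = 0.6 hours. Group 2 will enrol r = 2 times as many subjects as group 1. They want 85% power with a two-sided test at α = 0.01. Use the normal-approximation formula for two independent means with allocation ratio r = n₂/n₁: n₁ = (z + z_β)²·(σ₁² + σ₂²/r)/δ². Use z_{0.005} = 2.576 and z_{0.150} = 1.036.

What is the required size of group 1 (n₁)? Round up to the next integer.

n₁ = 248

n₁ = (z_{α/2} + z_β)² · (σ₁² + σ₂²/r) / δ²
   = (2.576 + 1.036)² · (2.1² + 2.2²/2) / 0.6²
   = 13.0465 · (4.41 + 2.42) / 0.36
   = 13.0465 · 6.83 / 0.36
   = 247.52
Round up → n₁ = 248; n₂ = r·n₁ = 2 × 248 = 496.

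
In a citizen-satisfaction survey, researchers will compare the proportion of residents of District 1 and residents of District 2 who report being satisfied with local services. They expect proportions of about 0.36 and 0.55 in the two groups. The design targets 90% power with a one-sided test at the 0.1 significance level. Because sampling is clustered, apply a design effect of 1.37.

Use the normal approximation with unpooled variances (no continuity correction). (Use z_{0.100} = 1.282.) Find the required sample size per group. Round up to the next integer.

n = 120 per group

n = (z_α + z_β)² · [p₁(1−p₁) + p₂(1−p₂)] / (p₁ − p₂)²
  = (1.282 + 1.282)² · (0.36·0.64 + 0.55·0.45) / (-0.19)²
  = (2.564)² · (0.2304 + 0.2475) / 0.0361
  = 6.5741 · 0.4779 / 0.0361
  = 87.03
Design effect: 1.37 × 87.03 = 119.23.
Round up → n = 120 per group.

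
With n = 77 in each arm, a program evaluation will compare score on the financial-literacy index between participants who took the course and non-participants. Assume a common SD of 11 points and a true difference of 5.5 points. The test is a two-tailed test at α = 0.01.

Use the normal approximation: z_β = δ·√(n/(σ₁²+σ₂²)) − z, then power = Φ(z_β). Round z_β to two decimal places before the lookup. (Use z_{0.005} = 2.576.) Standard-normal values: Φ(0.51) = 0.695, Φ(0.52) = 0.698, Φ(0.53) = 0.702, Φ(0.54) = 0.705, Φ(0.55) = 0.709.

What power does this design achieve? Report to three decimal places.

Power ≈ 0.702

z_β = δ·√(n/(σ₁²+σ₂²)) − z_{α/2}
    = 5.5 · √(77/242) − 2.576
    = 5.5 · 0.56408 − 2.576
    = 3.1024 − 2.576 = 0.5264 → 0.53
Power = Φ(0.53) = 0.702.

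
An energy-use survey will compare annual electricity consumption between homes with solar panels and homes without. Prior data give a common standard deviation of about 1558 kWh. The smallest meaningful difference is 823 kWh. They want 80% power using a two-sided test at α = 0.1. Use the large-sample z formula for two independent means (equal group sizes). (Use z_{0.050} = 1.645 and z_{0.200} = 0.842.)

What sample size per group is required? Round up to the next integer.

n = 45 per group

n = (z_{α/2} + z_β)² · (σ₁² + σ₂²) / δ²
  = (1.645 + 0.842)² · (2·1558² = 4854728) / 823²
  = 6.1852 · 4854728 / 677329
  = 44.33
Round up → n = 45 per group.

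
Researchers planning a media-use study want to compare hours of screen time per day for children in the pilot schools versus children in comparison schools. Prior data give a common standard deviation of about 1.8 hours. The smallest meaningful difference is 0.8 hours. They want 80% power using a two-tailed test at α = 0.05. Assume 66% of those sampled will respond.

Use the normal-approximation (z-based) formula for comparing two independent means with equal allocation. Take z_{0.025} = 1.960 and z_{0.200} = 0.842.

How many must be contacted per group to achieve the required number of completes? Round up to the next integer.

n = 121 per group

n = (z_{α/2} + z_β)² · (σ₁² + σ₂²) / δ²
  = (1.960 + 0.842)² · (2·1.8² = 6.48) / 0.8²
  = 7.8512 · 6.48 / 0.64
  = 79.49
Adjust for 66% response: 79.49 / 0.66 = 120.44.
Round up → n = 121 per group.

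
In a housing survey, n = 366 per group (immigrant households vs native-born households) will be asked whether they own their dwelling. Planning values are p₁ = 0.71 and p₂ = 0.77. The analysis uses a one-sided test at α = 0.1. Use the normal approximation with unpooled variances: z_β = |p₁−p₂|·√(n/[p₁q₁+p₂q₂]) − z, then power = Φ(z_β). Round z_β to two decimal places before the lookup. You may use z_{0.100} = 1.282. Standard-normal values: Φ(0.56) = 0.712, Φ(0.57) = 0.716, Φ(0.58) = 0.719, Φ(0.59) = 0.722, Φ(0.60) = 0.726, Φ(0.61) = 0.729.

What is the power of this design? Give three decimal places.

Power ≈ 0.716

z_β = |p₁−p₂|·√(n/[p₁q₁+p₂q₂]) − z_α
    = 0.06 · √(366/0.3830) − 1.282
    = 0.06 · 30.9130 − 1.282
    = 1.8548 − 1.282 = 0.5728 → 0.57
Power = Φ(0.57) = 0.716.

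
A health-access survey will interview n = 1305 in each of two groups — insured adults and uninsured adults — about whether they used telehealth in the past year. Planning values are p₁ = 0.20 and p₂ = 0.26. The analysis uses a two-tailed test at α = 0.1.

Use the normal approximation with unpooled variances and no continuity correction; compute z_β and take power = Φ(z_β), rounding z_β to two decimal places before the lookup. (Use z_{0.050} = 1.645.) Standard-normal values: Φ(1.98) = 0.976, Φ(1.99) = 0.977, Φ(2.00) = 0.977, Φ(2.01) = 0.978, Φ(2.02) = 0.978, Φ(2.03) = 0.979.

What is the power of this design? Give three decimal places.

z_β = |p₁−p₂|·√(n/[p₁q₁+p₂q₂]) − z_{α/2}
    = 0.06 · √(1305/0.3524) − 1.645
    = 0.06 · 60.8537 − 1.645
    = 3.6512 − 1.645 = 2.0062 → 2.01
Power = Φ(2.01) = 0.978.

Power ≈ 0.978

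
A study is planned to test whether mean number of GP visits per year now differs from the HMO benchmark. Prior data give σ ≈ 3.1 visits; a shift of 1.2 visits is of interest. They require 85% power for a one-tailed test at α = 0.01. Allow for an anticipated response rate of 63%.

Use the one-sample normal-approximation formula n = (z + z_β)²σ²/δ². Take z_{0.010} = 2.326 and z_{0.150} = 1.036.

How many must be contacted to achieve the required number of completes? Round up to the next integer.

n = 120

n = (z_α + z_β)² · σ² / δ²
  = (2.326 + 1.036)² · 3.1² / 1.2²
  = 11.3030 · 9.61 / 1.44
  = 75.43
Adjust for 63% response: 75.43 / 0.63 = 119.73.
Round up → n = 120.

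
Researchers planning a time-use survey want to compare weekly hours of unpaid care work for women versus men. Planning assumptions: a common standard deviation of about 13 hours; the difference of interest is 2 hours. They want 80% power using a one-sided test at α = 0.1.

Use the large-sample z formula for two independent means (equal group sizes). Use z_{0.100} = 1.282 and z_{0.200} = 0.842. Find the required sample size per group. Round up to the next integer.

n = (z_α + z_β)² · (σ₁² + σ₂²) / δ²
  = (1.282 + 0.842)² · (2·13² = 338) / 2²
  = 4.5114 · 338 / 4
  = 381.21
Round up → n = 382 per group.

n = 382 per group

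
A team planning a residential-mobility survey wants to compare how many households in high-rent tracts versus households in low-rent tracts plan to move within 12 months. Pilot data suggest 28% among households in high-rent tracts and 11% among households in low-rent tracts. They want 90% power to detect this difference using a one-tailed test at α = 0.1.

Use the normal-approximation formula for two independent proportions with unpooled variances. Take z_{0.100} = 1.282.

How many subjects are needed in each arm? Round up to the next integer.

n = 69 per group

n = (z_α + z_β)² · [p₁(1−p₁) + p₂(1−p₂)] / (p₁ − p₂)²
  = (1.282 + 1.282)² · (0.28·0.72 + 0.11·0.89) / (0.17)²
  = (2.564)² · (0.2016 + 0.0979) / 0.0289
  = 6.5741 · 0.2995 / 0.0289
  = 68.13
Round up → n = 69 per group.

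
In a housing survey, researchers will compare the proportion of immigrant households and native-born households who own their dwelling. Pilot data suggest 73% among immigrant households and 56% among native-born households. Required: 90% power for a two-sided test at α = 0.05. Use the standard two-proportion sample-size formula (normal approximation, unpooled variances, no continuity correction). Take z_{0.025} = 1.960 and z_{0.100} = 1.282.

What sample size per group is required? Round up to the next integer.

n = (z_{α/2} + z_β)² · [p₁(1−p₁) + p₂(1−p₂)] / (p₁ − p₂)²
  = (1.960 + 1.282)² · (0.73·0.27 + 0.56·0.44) / (0.17)²
  = (3.242)² · (0.1971 + 0.2464) / 0.0289
  = 10.5106 · 0.4435 / 0.0289
  = 161.30
Round up → n = 162 per group.

n = 162 per group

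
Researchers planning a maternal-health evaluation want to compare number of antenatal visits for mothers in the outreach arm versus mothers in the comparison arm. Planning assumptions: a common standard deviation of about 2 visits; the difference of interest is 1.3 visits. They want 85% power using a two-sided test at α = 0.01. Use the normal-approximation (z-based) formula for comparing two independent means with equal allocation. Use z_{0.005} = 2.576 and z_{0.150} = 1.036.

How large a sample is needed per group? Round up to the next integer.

n = (z_{α/2} + z_β)² · (σ₁² + σ₂²) / δ²
  = (2.576 + 1.036)² · (2·2² = 8) / 1.3²
  = 13.0465 · 8 / 1.69
  = 61.76
Round up → n = 62 per group.

n = 62 per group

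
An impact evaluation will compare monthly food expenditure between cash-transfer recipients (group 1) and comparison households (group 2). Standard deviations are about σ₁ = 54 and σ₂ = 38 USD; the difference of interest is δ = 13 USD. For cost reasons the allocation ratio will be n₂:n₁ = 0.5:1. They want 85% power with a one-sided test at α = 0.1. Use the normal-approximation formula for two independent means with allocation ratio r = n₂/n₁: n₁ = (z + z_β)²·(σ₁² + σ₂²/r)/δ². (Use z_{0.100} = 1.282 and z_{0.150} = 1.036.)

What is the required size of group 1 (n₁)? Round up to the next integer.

n₁ = (z_α + z_β)² · (σ₁² + σ₂²/r) / δ²
   = (1.282 + 1.036)² · (54² + 38²/0.5) / 13²
   = 5.3731 · (2916 + 2888) / 169
   = 5.3731 · 5804 / 169
   = 184.53
Round up → n₁ = 185; n₂ = r·n₁ = 0.5 × 185 = 93.

n₁ = 185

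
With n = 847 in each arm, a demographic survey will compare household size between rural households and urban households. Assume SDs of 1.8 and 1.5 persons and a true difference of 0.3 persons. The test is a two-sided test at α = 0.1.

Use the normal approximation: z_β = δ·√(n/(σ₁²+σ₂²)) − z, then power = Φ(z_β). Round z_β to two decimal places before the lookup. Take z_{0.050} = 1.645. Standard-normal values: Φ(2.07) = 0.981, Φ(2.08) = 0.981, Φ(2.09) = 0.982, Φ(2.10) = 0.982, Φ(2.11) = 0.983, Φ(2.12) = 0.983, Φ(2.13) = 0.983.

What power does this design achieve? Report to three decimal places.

z_β = δ·√(n/(σ₁²+σ₂²)) − z_{α/2}
    = 0.3 · √(847/5.49) − 1.645
    = 0.3 · 12.42097 − 1.645
    = 3.7263 − 1.645 = 2.0813 → 2.08
Power = Φ(2.08) = 0.981.

Power ≈ 0.981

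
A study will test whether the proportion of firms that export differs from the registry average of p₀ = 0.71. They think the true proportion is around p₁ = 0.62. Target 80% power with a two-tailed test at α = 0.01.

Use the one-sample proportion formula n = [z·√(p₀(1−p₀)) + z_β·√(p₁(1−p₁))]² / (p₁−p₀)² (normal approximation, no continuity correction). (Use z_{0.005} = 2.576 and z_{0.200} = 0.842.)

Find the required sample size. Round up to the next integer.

n = 308

n = [z_{α/2}·√(p₀q₀) + z_β·√(p₁q₁)]² / (p₁ − p₀)²
  = [2.576·√(0.71·0.29) + 0.842·√(0.62·0.38)]² / (-0.09)²
  = [2.576·0.4538 + 0.842·0.4854]² / 0.0081
  = [1.5776]² / 0.0081
  = 307.26
Round up → n = 308.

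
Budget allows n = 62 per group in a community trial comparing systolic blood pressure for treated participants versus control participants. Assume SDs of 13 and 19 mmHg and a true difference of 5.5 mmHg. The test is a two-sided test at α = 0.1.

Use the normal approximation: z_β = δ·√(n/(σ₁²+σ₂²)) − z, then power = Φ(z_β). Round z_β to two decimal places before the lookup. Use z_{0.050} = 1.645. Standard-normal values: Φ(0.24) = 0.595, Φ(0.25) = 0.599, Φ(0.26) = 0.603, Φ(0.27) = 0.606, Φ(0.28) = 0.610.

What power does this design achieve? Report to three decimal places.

z_β = δ·√(n/(σ₁²+σ₂²)) − z_{α/2}
    = 5.5 · √(62/530) − 1.645
    = 5.5 · 0.34203 − 1.645
    = 1.8811 − 1.645 = 0.2361 → 0.24
Power = Φ(0.24) = 0.595.

Power ≈ 0.595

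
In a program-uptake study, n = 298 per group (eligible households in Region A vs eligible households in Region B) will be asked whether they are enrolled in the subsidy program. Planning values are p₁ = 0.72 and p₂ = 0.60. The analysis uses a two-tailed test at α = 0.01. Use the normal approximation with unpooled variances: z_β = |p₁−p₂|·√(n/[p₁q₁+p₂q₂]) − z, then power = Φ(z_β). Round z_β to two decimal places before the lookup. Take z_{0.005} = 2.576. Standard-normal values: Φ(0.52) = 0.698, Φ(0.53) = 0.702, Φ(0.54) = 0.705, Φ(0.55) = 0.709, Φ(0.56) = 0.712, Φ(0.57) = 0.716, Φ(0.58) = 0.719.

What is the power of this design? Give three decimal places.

Power ≈ 0.705

z_β = |p₁−p₂|·√(n/[p₁q₁+p₂q₂]) − z_{α/2}
    = 0.12 · √(298/0.4416) − 2.576
    = 0.12 · 25.9773 − 2.576
    = 3.1173 − 2.576 = 0.5413 → 0.54
Power = Φ(0.54) = 0.705.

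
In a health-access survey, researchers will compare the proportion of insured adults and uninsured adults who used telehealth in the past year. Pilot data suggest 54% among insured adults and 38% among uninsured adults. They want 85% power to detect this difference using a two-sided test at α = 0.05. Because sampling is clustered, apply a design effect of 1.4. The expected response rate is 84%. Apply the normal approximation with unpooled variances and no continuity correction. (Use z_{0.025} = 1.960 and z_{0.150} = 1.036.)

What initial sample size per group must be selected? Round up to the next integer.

n = 283 per group

n = (z_{α/2} + z_β)² · [p₁(1−p₁) + p₂(1−p₂)] / (p₁ − p₂)²
  = (1.960 + 1.036)² · (0.54·0.46 + 0.38·0.62) / (0.16)²
  = (2.996)² · (0.2484 + 0.2356) / 0.0256
  = 8.9760 · 0.4840 / 0.0256
  = 169.70
Design effect: 1.4 × 169.70 = 237.58.
Adjust for 84% response: 237.58 / 0.84 = 282.84.
Round up → n = 283 per group.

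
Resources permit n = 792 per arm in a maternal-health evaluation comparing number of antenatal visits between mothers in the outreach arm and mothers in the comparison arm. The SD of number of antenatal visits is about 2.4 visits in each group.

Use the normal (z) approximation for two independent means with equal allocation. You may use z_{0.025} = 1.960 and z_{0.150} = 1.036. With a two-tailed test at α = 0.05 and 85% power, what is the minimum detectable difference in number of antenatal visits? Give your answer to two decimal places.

δ = (z_{α/2} + z_β) · √((σ₁²+σ₂²)/n)
  = (1.960 + 1.036) · √(11.52/792)
  = 2.996 · √0.01455
  = 2.996 · 0.1206
  = 0.3613

Minimum detectable difference ≈ 0.36 visits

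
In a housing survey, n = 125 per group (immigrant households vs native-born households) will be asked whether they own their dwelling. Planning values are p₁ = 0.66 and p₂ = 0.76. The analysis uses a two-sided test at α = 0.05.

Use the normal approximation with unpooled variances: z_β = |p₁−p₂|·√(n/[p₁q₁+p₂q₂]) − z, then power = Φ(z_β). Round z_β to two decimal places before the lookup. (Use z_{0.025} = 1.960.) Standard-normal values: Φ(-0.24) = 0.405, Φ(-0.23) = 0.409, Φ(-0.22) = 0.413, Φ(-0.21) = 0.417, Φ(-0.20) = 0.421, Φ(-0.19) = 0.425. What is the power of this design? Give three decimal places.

z_β = |p₁−p₂|·√(n/[p₁q₁+p₂q₂]) − z_{α/2}
    = 0.10 · √(125/0.4068) − 1.960
    = 0.10 · 17.5293 − 1.960
    = 1.7529 − 1.960 = -0.2071 → -0.21
Power = Φ(-0.21) = 0.417.

Power ≈ 0.417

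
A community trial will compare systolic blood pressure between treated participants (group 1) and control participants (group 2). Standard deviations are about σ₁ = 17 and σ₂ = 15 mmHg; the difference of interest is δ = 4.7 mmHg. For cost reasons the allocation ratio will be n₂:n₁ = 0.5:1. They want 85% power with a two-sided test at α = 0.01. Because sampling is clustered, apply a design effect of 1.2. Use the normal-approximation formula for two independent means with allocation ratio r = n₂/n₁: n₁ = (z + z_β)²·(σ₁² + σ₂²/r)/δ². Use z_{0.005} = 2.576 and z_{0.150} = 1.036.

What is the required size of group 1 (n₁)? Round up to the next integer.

n₁ = 524

n₁ = (z_{α/2} + z_β)² · (σ₁² + σ₂²/r) / δ²
   = (2.576 + 1.036)² · (17² + 15²/0.5) / 4.7²
   = 13.0465 · (289 + 450) / 22.09
   = 13.0465 · 739 / 22.09
   = 436.46
Design effect: 1.2 × 436.46 = 523.75.
Round up → n₁ = 524; n₂ = r·n₁ = 0.5 × 524 = 262.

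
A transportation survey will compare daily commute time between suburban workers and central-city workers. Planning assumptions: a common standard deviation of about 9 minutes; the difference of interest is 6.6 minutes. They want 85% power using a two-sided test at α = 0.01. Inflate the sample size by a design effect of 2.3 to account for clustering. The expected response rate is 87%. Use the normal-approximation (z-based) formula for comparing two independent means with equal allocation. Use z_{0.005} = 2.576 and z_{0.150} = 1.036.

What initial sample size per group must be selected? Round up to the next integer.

n = 129 per group

n = (z_{α/2} + z_β)² · (σ₁² + σ₂²) / δ²
  = (2.576 + 1.036)² · (2·9² = 162) / 6.6²
  = 13.0465 · 162 / 43.56
  = 48.52
Design effect: 2.3 × 48.52 = 111.60.
Adjust for 87% response: 111.60 / 0.87 = 128.27.
Round up → n = 129 per group.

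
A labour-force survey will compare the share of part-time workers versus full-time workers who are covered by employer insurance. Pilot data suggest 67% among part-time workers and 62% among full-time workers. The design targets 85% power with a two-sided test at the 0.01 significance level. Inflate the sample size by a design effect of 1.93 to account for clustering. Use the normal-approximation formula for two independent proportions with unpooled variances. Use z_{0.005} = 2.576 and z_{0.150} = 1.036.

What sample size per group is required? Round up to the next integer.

n = (z_{α/2} + z_β)² · [p₁(1−p₁) + p₂(1−p₂)] / (p₁ − p₂)²
  = (2.576 + 1.036)² · (0.67·0.33 + 0.62·0.38) / (0.05)²
  = (3.612)² · (0.2211 + 0.2356) / 0.0025
  = 13.0465 · 0.4567 / 0.0025
  = 2383.34
Design effect: 1.93 × 2383.34 = 4599.85.
Round up → n = 4600 per group.

n = 4600 per group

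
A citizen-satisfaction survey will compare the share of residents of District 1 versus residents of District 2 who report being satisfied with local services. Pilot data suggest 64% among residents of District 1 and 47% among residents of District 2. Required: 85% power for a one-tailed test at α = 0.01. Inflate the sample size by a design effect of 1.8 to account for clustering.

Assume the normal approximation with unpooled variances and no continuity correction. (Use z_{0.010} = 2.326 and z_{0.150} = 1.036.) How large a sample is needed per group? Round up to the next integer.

n = (z_α + z_β)² · [p₁(1−p₁) + p₂(1−p₂)] / (p₁ − p₂)²
  = (2.326 + 1.036)² · (0.64·0.36 + 0.47·0.53) / (0.17)²
  = (3.362)² · (0.2304 + 0.2491) / 0.0289
  = 11.3030 · 0.4795 / 0.0289
  = 187.54
Design effect: 1.8 × 187.54 = 337.57.
Round up → n = 338 per group.

n = 338 per group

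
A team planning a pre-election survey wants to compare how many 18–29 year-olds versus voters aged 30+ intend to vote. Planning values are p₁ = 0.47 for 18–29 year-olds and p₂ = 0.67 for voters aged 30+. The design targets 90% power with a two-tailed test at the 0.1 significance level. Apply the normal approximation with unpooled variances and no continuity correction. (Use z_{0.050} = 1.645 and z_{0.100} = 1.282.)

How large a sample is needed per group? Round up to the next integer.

n = 101 per group

n = (z_{α/2} + z_β)² · [p₁(1−p₁) + p₂(1−p₂)] / (p₁ − p₂)²
  = (1.645 + 1.282)² · (0.47·0.53 + 0.67·0.33) / (-0.20)²
  = (2.927)² · (0.2491 + 0.2211) / 0.0400
  = 8.5673 · 0.4702 / 0.0400
  = 100.71
Round up → n = 101 per group.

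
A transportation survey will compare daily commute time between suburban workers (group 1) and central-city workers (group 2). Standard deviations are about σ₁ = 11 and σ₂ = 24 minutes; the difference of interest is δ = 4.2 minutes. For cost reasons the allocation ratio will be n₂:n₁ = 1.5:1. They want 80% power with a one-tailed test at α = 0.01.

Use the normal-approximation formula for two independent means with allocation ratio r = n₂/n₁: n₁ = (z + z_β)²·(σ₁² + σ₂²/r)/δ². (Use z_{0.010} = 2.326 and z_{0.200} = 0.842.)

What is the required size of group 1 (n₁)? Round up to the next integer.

n₁ = 288

n₁ = (z_α + z_β)² · (σ₁² + σ₂²/r) / δ²
   = (2.326 + 0.842)² · (11² + 24²/1.5) / 4.2²
   = 10.0362 · (121 + 384) / 17.64
   = 10.0362 · 505 / 17.64
   = 287.32
Round up → n₁ = 288; n₂ = r·n₁ = 1.5 × 288 = 432.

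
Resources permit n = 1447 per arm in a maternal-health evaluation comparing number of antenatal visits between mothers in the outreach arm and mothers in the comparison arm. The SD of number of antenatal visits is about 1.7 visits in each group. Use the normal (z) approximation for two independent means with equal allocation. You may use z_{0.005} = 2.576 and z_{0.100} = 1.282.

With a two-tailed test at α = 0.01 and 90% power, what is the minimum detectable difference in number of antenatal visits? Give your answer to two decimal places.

δ = (z_{α/2} + z_β) · √((σ₁²+σ₂²)/n)
  = (2.576 + 1.282) · √(5.78/1447)
  = 3.858 · √0.00399
  = 3.858 · 0.0632
  = 0.2438

Minimum detectable difference ≈ 0.24 visits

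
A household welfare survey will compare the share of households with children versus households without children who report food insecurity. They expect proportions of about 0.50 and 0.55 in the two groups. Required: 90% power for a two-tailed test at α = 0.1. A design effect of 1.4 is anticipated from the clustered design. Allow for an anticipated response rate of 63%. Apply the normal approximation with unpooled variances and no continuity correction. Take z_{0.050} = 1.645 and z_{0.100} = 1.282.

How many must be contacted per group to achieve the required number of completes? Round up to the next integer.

n = (z_{α/2} + z_β)² · [p₁(1−p₁) + p₂(1−p₂)] / (p₁ − p₂)²
  = (1.645 + 1.282)² · (0.50·0.50 + 0.55·0.45) / (-0.05)²
  = (2.927)² · (0.2500 + 0.2475) / 0.0025
  = 8.5673 · 0.4975 / 0.0025
  = 1704.90
Design effect: 1.4 × 1704.90 = 2386.86.
Adjust for 63% response: 2386.86 / 0.63 = 3788.66.
Round up → n = 3789 per group.

n = 3789 per group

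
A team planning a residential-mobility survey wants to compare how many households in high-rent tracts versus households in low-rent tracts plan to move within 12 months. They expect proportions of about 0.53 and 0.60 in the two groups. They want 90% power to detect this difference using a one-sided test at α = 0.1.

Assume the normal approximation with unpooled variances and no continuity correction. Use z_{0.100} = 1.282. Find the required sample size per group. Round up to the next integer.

n = (z_α + z_β)² · [p₁(1−p₁) + p₂(1−p₂)] / (p₁ − p₂)²
  = (1.282 + 1.282)² · (0.53·0.47 + 0.60·0.40) / (-0.07)²
  = (2.564)² · (0.2491 + 0.2400) / 0.0049
  = 6.5741 · 0.4891 / 0.0049
  = 656.20
Round up → n = 657 per group.

n = 657 per group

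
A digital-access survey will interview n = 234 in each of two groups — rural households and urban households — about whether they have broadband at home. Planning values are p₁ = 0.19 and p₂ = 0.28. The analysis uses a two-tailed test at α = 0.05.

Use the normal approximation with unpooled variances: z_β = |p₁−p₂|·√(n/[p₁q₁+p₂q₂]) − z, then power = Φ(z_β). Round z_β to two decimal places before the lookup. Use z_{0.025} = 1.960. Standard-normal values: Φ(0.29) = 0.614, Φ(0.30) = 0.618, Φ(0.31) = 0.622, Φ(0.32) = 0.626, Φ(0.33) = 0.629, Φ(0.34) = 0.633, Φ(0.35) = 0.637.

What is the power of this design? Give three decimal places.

Power ≈ 0.637

z_β = |p₁−p₂|·√(n/[p₁q₁+p₂q₂]) − z_{α/2}
    = 0.09 · √(234/0.3555) − 1.960
    = 0.09 · 25.6560 − 1.960
    = 2.3090 − 1.960 = 0.3490 → 0.35
Power = Φ(0.35) = 0.637.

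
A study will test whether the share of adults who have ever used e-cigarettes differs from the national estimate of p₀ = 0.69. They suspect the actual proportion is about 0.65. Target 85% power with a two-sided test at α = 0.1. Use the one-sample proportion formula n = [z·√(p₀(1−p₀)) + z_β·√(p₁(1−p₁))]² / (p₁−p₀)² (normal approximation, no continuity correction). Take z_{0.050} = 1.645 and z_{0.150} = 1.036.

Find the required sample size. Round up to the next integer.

n = [z_{α/2}·√(p₀q₀) + z_β·√(p₁q₁)]² / (p₁ − p₀)²
  = [1.645·√(0.69·0.31) + 1.036·√(0.65·0.35)]² / (-0.04)²
  = [1.645·0.4625 + 1.036·0.4770]² / 0.0016
  = [1.2549]² / 0.0016
  = 984.30
Round up → n = 985.

n = 985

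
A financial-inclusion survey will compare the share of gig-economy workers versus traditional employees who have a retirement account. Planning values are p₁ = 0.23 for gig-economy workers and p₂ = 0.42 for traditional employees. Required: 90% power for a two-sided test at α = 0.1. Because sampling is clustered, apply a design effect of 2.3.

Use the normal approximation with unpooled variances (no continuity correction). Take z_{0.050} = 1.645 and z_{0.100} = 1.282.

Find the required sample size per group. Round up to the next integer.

n = (z_{α/2} + z_β)² · [p₁(1−p₁) + p₂(1−p₂)] / (p₁ − p₂)²
  = (1.645 + 1.282)² · (0.23·0.77 + 0.42·0.58) / (-0.19)²
  = (2.927)² · (0.1771 + 0.2436) / 0.0361
  = 8.5673 · 0.4207 / 0.0361
  = 99.84
Design effect: 2.3 × 99.84 = 229.64.
Round up → n = 230 per group.

n = 230 per group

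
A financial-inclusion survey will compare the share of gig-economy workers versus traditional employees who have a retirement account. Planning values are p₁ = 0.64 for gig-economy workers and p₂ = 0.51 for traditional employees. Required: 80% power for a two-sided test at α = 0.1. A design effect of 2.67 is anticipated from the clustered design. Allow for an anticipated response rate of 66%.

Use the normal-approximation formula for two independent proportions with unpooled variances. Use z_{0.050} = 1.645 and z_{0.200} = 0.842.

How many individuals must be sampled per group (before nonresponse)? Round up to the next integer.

n = 712 per group

n = (z_{α/2} + z_β)² · [p₁(1−p₁) + p₂(1−p₂)] / (p₁ − p₂)²
  = (1.645 + 0.842)² · (0.64·0.36 + 0.51·0.49) / (0.13)²
  = (2.487)² · (0.2304 + 0.2499) / 0.0169
  = 6.1852 · 0.4803 / 0.0169
  = 175.78
Design effect: 2.67 × 175.78 = 469.34.
Adjust for 66% response: 469.34 / 0.66 = 711.12.
Round up → n = 712 per group.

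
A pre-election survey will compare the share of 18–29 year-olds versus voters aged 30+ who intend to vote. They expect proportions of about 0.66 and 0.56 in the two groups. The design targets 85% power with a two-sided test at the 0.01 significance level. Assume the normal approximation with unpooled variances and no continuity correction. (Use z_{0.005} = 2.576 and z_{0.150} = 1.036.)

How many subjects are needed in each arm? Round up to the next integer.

n = (z_{α/2} + z_β)² · [p₁(1−p₁) + p₂(1−p₂)] / (p₁ − p₂)²
  = (2.576 + 1.036)² · (0.66·0.34 + 0.56·0.44) / (0.10)²
  = (3.612)² · (0.2244 + 0.2464) / 0.0100
  = 13.0465 · 0.4708 / 0.0100
  = 614.23
Round up → n = 615 per group.

n = 615 per group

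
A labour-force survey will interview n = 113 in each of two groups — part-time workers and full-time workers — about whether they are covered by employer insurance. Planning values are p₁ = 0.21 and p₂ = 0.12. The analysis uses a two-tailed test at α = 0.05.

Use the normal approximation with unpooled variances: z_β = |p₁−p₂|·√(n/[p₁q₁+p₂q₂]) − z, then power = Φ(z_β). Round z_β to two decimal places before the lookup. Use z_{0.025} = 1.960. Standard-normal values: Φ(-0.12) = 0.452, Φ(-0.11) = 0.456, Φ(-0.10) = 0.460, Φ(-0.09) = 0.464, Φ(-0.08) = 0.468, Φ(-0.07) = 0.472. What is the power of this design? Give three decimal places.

z_β = |p₁−p₂|·√(n/[p₁q₁+p₂q₂]) − z_{α/2}
    = 0.09 · √(113/0.2715) − 1.960
    = 0.09 · 20.4011 − 1.960
    = 1.8361 − 1.960 = -0.1239 → -0.12
Power = Φ(-0.12) = 0.452.

Power ≈ 0.452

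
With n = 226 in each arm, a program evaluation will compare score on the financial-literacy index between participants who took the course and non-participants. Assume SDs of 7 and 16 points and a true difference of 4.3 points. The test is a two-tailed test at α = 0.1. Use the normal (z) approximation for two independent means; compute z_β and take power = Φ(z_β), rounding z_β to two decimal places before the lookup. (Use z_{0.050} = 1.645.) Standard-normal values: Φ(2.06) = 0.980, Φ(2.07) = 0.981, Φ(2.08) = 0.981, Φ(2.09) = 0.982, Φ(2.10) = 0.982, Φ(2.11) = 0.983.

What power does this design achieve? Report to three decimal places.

Power ≈ 0.980

z_β = δ·√(n/(σ₁²+σ₂²)) − z_{α/2}
    = 4.3 · √(226/305) − 1.645
    = 4.3 · 0.86080 − 1.645
    = 3.7015 − 1.645 = 2.0565 → 2.06
Power = Φ(2.06) = 0.980.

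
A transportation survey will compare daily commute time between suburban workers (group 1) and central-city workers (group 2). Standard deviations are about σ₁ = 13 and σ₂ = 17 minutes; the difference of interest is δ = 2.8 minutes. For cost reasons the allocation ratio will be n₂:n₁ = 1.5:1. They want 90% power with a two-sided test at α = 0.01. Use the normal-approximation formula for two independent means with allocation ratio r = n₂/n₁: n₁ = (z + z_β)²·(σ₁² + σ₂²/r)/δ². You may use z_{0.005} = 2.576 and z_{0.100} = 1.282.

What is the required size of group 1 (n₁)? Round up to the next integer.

n₁ = (z_{α/2} + z_β)² · (σ₁² + σ₂²/r) / δ²
   = (2.576 + 1.282)² · (13² + 17²/1.5) / 2.8²
   = 14.8842 · (169 + 192.6667) / 7.84
   = 14.8842 · 361.6667 / 7.84
   = 686.62
Round up → n₁ = 687; n₂ = r·n₁ = 1.5 × 687 = 1031.

n₁ = 687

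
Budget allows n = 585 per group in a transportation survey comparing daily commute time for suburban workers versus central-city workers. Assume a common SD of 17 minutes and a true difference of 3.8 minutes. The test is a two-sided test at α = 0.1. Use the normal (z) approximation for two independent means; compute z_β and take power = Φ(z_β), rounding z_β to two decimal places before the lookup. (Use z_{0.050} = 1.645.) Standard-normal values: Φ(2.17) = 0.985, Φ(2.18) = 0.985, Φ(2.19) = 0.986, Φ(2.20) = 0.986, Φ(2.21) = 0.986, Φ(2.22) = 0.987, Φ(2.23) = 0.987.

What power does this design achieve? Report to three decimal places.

Power ≈ 0.985

z_β = δ·√(n/(σ₁²+σ₂²)) − z_{α/2}
    = 3.8 · √(585/578) − 1.645
    = 3.8 · 1.00604 − 1.645
    = 3.8229 − 1.645 = 2.1779 → 2.18
Power = Φ(2.18) = 0.985.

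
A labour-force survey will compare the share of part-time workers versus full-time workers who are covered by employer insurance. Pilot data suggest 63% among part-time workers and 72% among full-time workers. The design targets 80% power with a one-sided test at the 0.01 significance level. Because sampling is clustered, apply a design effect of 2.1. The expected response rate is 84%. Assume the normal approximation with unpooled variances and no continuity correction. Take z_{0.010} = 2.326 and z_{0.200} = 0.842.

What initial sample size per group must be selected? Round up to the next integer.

n = 1347 per group

n = (z_α + z_β)² · [p₁(1−p₁) + p₂(1−p₂)] / (p₁ − p₂)²
  = (2.326 + 0.842)² · (0.63·0.37 + 0.72·0.28) / (-0.09)²
  = (3.168)² · (0.2331 + 0.2016) / 0.0081
  = 10.0362 · 0.4347 / 0.0081
  = 538.61
Design effect: 2.1 × 538.61 = 1131.08.
Adjust for 84% response: 1131.08 / 0.84 = 1346.53.
Round up → n = 1347 per group.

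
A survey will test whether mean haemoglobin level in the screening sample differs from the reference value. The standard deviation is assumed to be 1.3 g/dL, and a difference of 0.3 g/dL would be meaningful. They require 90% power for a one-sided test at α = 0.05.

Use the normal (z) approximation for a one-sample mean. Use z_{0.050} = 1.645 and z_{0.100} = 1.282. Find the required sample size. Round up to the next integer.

n = 161

n = (z_α + z_β)² · σ² / δ²
  = (1.645 + 1.282)² · 1.3² / 0.3²
  = 8.5673 · 1.69 / 0.09
  = 160.88
Round up → n = 161.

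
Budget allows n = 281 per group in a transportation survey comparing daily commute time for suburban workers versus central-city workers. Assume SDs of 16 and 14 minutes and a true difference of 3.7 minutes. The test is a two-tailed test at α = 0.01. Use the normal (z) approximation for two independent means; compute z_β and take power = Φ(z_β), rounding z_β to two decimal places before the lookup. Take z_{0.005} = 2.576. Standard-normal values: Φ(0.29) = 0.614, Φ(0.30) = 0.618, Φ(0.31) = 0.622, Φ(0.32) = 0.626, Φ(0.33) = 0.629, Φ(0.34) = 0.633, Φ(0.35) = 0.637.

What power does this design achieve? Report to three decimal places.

z_β = δ·√(n/(σ₁²+σ₂²)) − z_{α/2}
    = 3.7 · √(281/452) − 2.576
    = 3.7 · 0.78847 − 2.576
    = 2.9173 − 2.576 = 0.3413 → 0.34
Power = Φ(0.34) = 0.633.

Power ≈ 0.633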